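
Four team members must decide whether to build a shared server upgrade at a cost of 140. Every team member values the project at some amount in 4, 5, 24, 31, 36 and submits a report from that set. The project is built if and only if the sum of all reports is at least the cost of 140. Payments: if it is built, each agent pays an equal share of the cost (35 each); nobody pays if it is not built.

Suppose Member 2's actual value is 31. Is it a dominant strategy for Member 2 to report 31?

Yes

Check each profile of the others' reports and compare truth against every alternative report.
Others report (4, 4, 4): truth gives 0, best alternative gives 0.
Others report (4, 4, 5): truth gives 0, best alternative gives 0.
Others report (4, 4, 24): truth gives 0, best alternative gives 0.
Others report (4, 4, 31): truth gives 0, best alternative gives 0.
Others report (4, 4, 36): truth gives 0, best alternative gives 0.
Others report (4, 5, 4): truth gives 0, best alternative gives 0.
(Remaining 119 profiles checked similarly; truth is weakly best in each.)
In every case the truthful report is at least as good as any alternative, so it is a dominant strategy.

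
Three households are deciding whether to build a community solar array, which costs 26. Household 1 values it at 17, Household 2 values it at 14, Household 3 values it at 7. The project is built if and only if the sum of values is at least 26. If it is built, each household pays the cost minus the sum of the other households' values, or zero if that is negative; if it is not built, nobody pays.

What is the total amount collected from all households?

7

Total value 38 ≥ cost 26, so it is built.
Household 1: others sum to 21; max(0, 26 - 21) = 5.
Household 2: others sum to 24; max(0, 26 - 24) = 2.
Household 3: others sum to 31; max(0, 26 - 31) = 0.
Total collected = 5 + 2 + 0 = 7.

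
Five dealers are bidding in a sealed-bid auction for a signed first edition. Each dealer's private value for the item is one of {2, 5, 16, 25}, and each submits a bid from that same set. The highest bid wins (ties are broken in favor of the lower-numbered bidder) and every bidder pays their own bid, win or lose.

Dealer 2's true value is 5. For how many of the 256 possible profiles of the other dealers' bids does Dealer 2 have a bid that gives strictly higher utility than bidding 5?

248

Others bid (2, 2, 2, 16): truth gives -5; bid 2 gives -2 > -5. Violating.
Others bid (2, 2, 2, 25): truth gives -5; bid 2 gives -2 > -5. Violating.
Others bid (2, 2, 5, 16): truth gives -5; bid 2 gives -2 > -5. Violating.
Others bid (2, 2, 5, 25): truth gives -5; bid 2 gives -2 > -5. Violating.
Others bid (2, 2, 2, 2): truth gives 0; no alternative beats it.
Others bid (2, 2, 2, 5): truth gives 0; no alternative beats it.
(Checking all 256 profiles: 248 have a profitable deviation, 8 do not.)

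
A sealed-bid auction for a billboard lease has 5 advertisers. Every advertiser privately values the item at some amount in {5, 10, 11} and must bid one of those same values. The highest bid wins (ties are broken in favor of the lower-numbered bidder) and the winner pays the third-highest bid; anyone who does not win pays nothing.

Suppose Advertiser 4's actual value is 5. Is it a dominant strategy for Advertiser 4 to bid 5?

Check each profile of the others' bids and compare truth against every alternative bid.
Others bid (5, 5, 5, 5): truth gives 0, best alternative gives 0.
Others bid (5, 5, 5, 10): truth gives 0, best alternative gives 0.
Others bid (5, 5, 5, 11): truth gives 0, best alternative gives 0.
Others bid (5, 5, 10, 5): truth gives 0, best alternative gives 0.
Others bid (5, 5, 10, 10): truth gives 0, best alternative gives 0.
Others bid (5, 5, 10, 11): truth gives 0, best alternative gives 0.
(Remaining 75 profiles checked similarly; truth is weakly best in each.)
In every case the truthful bid is at least as good as any alternative, so it is a dominant strategy.

Yes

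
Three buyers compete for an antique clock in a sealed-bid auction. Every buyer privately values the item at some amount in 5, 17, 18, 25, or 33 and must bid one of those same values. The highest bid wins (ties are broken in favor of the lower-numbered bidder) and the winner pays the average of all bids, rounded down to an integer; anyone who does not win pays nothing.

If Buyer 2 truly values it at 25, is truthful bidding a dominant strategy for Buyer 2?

No

Consider the case where Buyer 1 bids 5 and Buyer 3 bids 5.
Truthful bid 25: wins, pays 11, utility 25 - 11 = 14.
Bid 17 instead: wins, pays 9, utility 25 - 9 = 16.
Since 16 > 14, bidding 17 is strictly better here, so truthful bidding is not dominant.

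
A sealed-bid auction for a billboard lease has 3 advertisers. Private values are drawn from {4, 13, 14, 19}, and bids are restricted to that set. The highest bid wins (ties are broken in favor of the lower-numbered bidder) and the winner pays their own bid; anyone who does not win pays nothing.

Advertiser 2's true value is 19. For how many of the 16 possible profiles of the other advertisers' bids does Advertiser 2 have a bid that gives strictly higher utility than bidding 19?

Others bid (4, 4): truth gives 0; bid 13 gives 6 > 0. Violating.
Others bid (4, 13): truth gives 0; bid 13 gives 6 > 0. Violating.
Others bid (4, 14): truth gives 0; bid 14 gives 5 > 0. Violating.
Others bid (13, 4): truth gives 0; bid 14 gives 5 > 0. Violating.
Others bid (4, 19): truth gives 0; no alternative beats it.
Others bid (13, 19): truth gives 0; no alternative beats it.
(Checking all 16 profiles: 6 have a profitable deviation, 10 do not.)

6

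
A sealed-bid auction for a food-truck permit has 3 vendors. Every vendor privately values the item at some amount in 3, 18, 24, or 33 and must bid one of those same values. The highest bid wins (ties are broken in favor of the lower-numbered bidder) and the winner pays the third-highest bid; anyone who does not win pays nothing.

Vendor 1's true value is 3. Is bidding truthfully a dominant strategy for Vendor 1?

Yes

Check each profile of the others' bids and compare truth against every alternative bid.
Others bid (18, 18): truth gives 0, best alternative gives -15.
Others bid (3, 3): truth gives 0, best alternative gives 0.
Others bid (3, 18): truth gives 0, best alternative gives 0.
Others bid (3, 24): truth gives 0, best alternative gives 0.
Others bid (3, 33): truth gives 0, best alternative gives 0.
Others bid (18, 3): truth gives 0, best alternative gives 0.
(Remaining 10 profiles checked similarly; truth is weakly best in each.)
In every case the truthful bid is at least as good as any alternative, so it is a dominant strategy.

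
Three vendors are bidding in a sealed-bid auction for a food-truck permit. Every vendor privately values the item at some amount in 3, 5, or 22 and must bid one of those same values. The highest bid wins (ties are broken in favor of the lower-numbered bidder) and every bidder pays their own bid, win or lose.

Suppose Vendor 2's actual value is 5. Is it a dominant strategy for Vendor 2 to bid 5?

No

Consider the case where Vendor 1 bids 3 and Vendor 3 bids 22.
Truthful bid 5: loses but pays 5, utility -5.
Bid 3 instead: loses but pays 3, utility -3.
Since -3 > -5, bidding 3 is strictly better here, so truthful bidding is not dominant.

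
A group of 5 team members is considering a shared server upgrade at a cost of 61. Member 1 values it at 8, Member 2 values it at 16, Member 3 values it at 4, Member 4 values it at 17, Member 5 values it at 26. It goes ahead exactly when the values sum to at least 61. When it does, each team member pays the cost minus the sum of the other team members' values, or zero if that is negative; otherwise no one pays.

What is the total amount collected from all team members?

29

Total value 71 ≥ cost 61, so it is built.
Member 1: others sum to 63; max(0, 61 - 63) = 0.
Member 2: others sum to 55; max(0, 61 - 55) = 6.
Member 3: others sum to 67; max(0, 61 - 67) = 0.
Member 4: others sum to 54; max(0, 61 - 54) = 7.
Member 5: others sum to 45; max(0, 61 - 45) = 16.
Total collected = 0 + 6 + 0 + 7 + 16 = 29.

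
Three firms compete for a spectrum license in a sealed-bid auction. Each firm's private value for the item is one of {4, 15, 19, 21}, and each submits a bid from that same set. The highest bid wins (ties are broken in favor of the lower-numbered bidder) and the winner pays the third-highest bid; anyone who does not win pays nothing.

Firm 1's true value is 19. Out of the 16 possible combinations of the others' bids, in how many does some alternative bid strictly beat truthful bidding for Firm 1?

Others bid (4, 21): truth gives 0; bid 21 gives 15 > 0. Violating.
Others bid (15, 21): truth gives 0; bid 21 gives 4 > 0. Violating.
Others bid (21, 4): truth gives 0; bid 21 gives 15 > 0. Violating.
Others bid (21, 15): truth gives 0; bid 21 gives 4 > 0. Violating.
Others bid (4, 4): truth gives 15; no alternative beats it.
Others bid (4, 15): truth gives 15; no alternative beats it.
(Checking all 16 profiles: 4 have a profitable deviation, 12 do not.)

4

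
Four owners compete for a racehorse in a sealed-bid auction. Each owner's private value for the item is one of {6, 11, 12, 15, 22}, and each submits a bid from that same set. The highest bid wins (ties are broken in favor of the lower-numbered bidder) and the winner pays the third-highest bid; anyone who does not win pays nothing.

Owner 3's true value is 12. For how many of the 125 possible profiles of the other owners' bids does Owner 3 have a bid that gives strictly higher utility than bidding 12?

Others bid (6, 6, 15): truth gives 0; bid 15 gives 6 > 0. Violating.
Others bid (6, 6, 22): truth gives 0; bid 22 gives 6 > 0. Violating.
Others bid (6, 11, 15): truth gives 0; bid 15 gives 1 > 0. Violating.
Others bid (6, 11, 22): truth gives 0; bid 22 gives 1 > 0. Violating.
Others bid (6, 6, 6): truth gives 6; no alternative beats it.
Others bid (6, 6, 11): truth gives 6; no alternative beats it.
(Checking all 125 profiles: 24 have a profitable deviation, 101 do not.)

24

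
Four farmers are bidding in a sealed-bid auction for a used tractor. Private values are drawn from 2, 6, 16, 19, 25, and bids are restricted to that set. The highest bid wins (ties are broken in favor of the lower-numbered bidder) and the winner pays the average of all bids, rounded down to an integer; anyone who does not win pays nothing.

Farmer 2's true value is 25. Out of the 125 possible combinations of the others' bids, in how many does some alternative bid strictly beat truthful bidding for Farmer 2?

48

Others bid (2, 2, 2): truth gives 18; bid 6 gives 22 > 18. Violating.
Others bid (2, 2, 6): truth gives 17; bid 6 gives 21 > 17. Violating.
Others bid (2, 2, 16): truth gives 14; bid 16 gives 16 > 14. Violating.
Others bid (2, 2, 19): truth gives 13; bid 19 gives 15 > 13. Violating.
Others bid (2, 2, 25): truth gives 12; no alternative beats it.
Others bid (2, 6, 25): truth gives 11; no alternative beats it.
(Checking all 125 profiles: 48 have a profitable deviation, 77 do not.)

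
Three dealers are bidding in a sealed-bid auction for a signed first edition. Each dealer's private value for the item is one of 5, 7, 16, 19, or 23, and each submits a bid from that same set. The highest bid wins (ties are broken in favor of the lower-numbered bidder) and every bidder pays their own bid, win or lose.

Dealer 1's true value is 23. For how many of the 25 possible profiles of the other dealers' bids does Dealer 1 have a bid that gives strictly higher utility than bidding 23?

16

Others bid (5, 5): truth gives 0; bid 5 gives 18 > 0. Violating.
Others bid (5, 7): truth gives 0; bid 7 gives 16 > 0. Violating.
Others bid (5, 16): truth gives 0; bid 16 gives 7 > 0. Violating.
Others bid (5, 19): truth gives 0; bid 19 gives 4 > 0. Violating.
Others bid (5, 23): truth gives 0; no alternative beats it.
Others bid (7, 23): truth gives 0; no alternative beats it.
(Checking all 25 profiles: 16 have a profitable deviation, 9 do not.)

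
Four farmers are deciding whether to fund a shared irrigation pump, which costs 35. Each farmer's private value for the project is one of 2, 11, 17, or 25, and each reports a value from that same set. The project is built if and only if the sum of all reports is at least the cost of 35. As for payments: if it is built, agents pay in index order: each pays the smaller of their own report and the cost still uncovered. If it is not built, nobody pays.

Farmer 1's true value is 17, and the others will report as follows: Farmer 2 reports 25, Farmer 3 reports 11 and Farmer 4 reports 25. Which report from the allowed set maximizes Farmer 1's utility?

2

Report 2: project built, pays 2, utility 17 - 2 = 15.
Report 11: project built, pays 11, utility 17 - 11 = 6.
Report 17: project built, pays 17, utility 17 - 17 = 0.
Report 25: project built, pays 25, utility 17 - 25 = -8.
The best choice is 2 with utility 15.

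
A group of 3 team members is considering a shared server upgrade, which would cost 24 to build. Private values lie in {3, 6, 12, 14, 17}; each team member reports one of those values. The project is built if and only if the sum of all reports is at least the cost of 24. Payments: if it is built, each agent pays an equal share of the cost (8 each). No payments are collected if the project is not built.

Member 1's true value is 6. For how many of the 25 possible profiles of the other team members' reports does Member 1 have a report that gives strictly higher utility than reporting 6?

Others report (3, 17): truth gives -2; report 3 gives 0 > -2. Violating.
Others report (6, 12): truth gives -2; report 3 gives 0 > -2. Violating.
Others report (6, 14): truth gives -2; report 3 gives 0 > -2. Violating.
Others report (12, 6): truth gives -2; report 3 gives 0 > -2. Violating.
Others report (3, 3): truth gives 0; no alternative beats it.
Others report (3, 6): truth gives 0; no alternative beats it.
(Checking all 25 profiles: 6 have a profitable deviation, 19 do not.)

6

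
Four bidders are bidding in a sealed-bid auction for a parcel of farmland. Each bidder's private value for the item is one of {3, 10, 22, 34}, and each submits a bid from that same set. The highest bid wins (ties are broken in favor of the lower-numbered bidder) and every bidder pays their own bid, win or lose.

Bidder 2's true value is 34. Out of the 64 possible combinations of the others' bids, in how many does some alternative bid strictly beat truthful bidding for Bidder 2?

Others bid (3, 3, 3): truth gives 0; bid 10 gives 24 > 0. Violating.
Others bid (3, 3, 10): truth gives 0; bid 10 gives 24 > 0. Violating.
Others bid (3, 3, 22): truth gives 0; bid 22 gives 12 > 0. Violating.
Others bid (3, 10, 3): truth gives 0; bid 10 gives 24 > 0. Violating.
Others bid (3, 3, 34): truth gives 0; no alternative beats it.
Others bid (3, 10, 34): truth gives 0; no alternative beats it.
(Checking all 64 profiles: 34 have a profitable deviation, 30 do not.)

34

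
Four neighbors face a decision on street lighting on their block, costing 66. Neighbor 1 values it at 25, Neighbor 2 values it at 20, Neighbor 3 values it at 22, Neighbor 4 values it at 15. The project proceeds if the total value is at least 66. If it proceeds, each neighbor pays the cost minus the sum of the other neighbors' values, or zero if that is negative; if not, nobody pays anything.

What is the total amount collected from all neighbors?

19

Total value 82 ≥ cost 66, so it is built.
Neighbor 1: others sum to 57; max(0, 66 - 57) = 9.
Neighbor 2: others sum to 62; max(0, 66 - 62) = 4.
Neighbor 3: others sum to 60; max(0, 66 - 60) = 6.
Neighbor 4: others sum to 67; max(0, 66 - 67) = 0.
Total collected = 9 + 4 + 6 + 0 = 19.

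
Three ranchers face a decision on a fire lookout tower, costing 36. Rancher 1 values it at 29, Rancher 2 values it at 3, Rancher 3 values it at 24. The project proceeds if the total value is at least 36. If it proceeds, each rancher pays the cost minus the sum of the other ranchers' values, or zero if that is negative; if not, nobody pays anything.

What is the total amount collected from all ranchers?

13

Total value 56 ≥ cost 36, so it is built.
Rancher 1: others sum to 27; max(0, 36 - 27) = 9.
Rancher 2: others sum to 53; max(0, 36 - 53) = 0.
Rancher 3: others sum to 32; max(0, 36 - 32) = 4.
Total collected = 9 + 0 + 4 = 13.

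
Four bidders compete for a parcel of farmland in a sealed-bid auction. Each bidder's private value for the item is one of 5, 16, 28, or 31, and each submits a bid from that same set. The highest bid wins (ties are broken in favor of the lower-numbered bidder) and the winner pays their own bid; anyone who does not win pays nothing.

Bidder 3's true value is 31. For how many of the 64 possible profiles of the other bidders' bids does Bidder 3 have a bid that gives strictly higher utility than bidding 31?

12

Others bid (5, 5, 5): truth gives 0; bid 16 gives 15 > 0. Violating.
Others bid (5, 5, 16): truth gives 0; bid 16 gives 15 > 0. Violating.
Others bid (5, 5, 28): truth gives 0; bid 28 gives 3 > 0. Violating.
Others bid (5, 16, 5): truth gives 0; bid 28 gives 3 > 0. Violating.
Others bid (5, 5, 31): truth gives 0; no alternative beats it.
Others bid (5, 16, 31): truth gives 0; no alternative beats it.
(Checking all 64 profiles: 12 have a profitable deviation, 52 do not.)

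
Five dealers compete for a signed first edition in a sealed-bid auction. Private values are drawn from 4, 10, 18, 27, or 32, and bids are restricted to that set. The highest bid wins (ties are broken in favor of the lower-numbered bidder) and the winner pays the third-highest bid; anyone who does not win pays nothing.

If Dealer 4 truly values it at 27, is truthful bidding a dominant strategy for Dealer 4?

Consider the case where Dealer 1 bids 4, Dealer 2 bids 4, Dealer 3 bids 4 and Dealer 5 bids 32.
Truthful bid 27: loses, pays 0, utility 0.
Bid 32 instead: wins, pays 4, utility 27 - 4 = 23.
Since 23 > 0, bidding 32 is strictly better here, so truthful bidding is not dominant.

No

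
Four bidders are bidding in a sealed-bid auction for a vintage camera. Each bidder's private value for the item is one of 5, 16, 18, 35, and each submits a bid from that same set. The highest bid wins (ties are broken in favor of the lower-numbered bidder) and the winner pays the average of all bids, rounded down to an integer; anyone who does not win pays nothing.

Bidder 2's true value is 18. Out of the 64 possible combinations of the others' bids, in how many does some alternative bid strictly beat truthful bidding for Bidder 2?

Others bid (5, 5, 5): truth gives 10; bid 16 gives 11 > 10. Violating.
Others bid (5, 5, 16): truth gives 7; bid 16 gives 8 > 7. Violating.
Others bid (5, 16, 5): truth gives 7; bid 16 gives 8 > 7. Violating.
Others bid (18, 5, 5): truth gives 0; bid 35 gives 3 > 0. Violating.
Others bid (5, 5, 18): truth gives 7; no alternative beats it.
Others bid (5, 5, 35): truth gives 0; no alternative beats it.
(Checking all 64 profiles: 4 have a profitable deviation, 60 do not.)

4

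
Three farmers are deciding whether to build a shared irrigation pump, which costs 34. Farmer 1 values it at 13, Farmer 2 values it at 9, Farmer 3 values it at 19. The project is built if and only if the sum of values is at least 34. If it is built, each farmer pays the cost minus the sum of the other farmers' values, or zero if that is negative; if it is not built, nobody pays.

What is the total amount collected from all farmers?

20

Total value 41 ≥ cost 34, so it is built.
Farmer 1: others sum to 28; max(0, 34 - 28) = 6.
Farmer 2: others sum to 32; max(0, 34 - 32) = 2.
Farmer 3: others sum to 22; max(0, 34 - 22) = 12.
Total collected = 6 + 2 + 12 = 20.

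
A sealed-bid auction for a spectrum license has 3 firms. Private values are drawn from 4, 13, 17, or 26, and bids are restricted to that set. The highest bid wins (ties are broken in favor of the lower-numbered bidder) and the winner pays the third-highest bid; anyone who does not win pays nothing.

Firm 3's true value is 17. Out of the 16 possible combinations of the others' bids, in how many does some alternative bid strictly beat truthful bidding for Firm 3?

4

Others bid (4, 17): truth gives 0; bid 26 gives 13 > 0. Violating.
Others bid (13, 17): truth gives 0; bid 26 gives 4 > 0. Violating.
Others bid (17, 4): truth gives 0; bid 26 gives 13 > 0. Violating.
Others bid (17, 13): truth gives 0; bid 26 gives 4 > 0. Violating.
Others bid (4, 4): truth gives 13; no alternative beats it.
Others bid (4, 13): truth gives 13; no alternative beats it.
(Checking all 16 profiles: 4 have a profitable deviation, 12 do not.)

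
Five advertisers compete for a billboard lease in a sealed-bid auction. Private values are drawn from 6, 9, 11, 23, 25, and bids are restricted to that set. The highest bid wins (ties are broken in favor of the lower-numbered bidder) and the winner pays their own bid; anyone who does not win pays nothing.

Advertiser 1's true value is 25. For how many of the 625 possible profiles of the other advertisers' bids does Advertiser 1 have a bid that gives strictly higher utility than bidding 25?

Others bid (6, 6, 6, 6): truth gives 0; bid 6 gives 19 > 0. Violating.
Others bid (6, 6, 6, 9): truth gives 0; bid 9 gives 16 > 0. Violating.
Others bid (6, 6, 6, 11): truth gives 0; bid 11 gives 14 > 0. Violating.
Others bid (6, 6, 6, 23): truth gives 0; bid 23 gives 2 > 0. Violating.
Others bid (6, 6, 6, 25): truth gives 0; no alternative beats it.
Others bid (6, 6, 9, 25): truth gives 0; no alternative beats it.
(Checking all 625 profiles: 256 have a profitable deviation, 369 do not.)

256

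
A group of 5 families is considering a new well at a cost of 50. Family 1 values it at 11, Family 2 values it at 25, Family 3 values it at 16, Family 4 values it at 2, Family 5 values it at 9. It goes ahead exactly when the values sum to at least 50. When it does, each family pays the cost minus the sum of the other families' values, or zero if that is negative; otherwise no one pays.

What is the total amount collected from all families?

Total value 63 ≥ cost 50, so it is built.
Family 1: others sum to 52; max(0, 50 - 52) = 0.
Family 2: others sum to 38; max(0, 50 - 38) = 12.
Family 3: others sum to 47; max(0, 50 - 47) = 3.
Family 4: others sum to 61; max(0, 50 - 61) = 0.
Family 5: others sum to 54; max(0, 50 - 54) = 0.
Total collected = 0 + 12 + 3 + 0 + 0 = 15.

15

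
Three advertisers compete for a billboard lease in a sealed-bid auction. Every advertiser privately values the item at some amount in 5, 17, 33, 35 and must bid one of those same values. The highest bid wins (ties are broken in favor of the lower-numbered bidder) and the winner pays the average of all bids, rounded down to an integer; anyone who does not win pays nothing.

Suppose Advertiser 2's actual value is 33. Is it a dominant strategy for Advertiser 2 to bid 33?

No

Consider the case where Advertiser 1 bids 5 and Advertiser 3 bids 5.
Truthful bid 33: wins, pays 14, utility 33 - 14 = 19.
Bid 17 instead: wins, pays 9, utility 33 - 9 = 24.
Since 24 > 19, bidding 17 is strictly better here, so truthful bidding is not dominant.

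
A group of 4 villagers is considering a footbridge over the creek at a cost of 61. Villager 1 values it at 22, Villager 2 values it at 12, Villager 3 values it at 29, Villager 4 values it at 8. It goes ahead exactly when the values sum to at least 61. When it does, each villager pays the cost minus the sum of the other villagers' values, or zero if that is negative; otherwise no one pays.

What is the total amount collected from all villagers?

Total value 71 ≥ cost 61, so it is built.
Villager 1: others sum to 49; max(0, 61 - 49) = 12.
Villager 2: others sum to 59; max(0, 61 - 59) = 2.
Villager 3: others sum to 42; max(0, 61 - 42) = 19.
Villager 4: others sum to 63; max(0, 61 - 63) = 0.
Total collected = 12 + 2 + 19 + 0 = 33.

33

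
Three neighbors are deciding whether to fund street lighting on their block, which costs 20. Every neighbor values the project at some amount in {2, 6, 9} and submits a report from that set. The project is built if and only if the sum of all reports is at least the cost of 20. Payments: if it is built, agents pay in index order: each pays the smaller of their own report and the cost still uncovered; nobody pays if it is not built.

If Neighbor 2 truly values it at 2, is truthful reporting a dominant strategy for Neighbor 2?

Yes

Check each profile of the others' reports and compare truth against every alternative report.
Others report (6, 9): truth gives 0, best alternative gives -4.
Others report (9, 6): truth gives 0, best alternative gives -4.
Others report (9, 9): truth gives 0, best alternative gives -4.
Others report (2, 2): truth gives 0, best alternative gives 0.
Others report (2, 6): truth gives 0, best alternative gives 0.
Others report (2, 9): truth gives 0, best alternative gives 0.
(Remaining 3 profiles checked similarly; truth is weakly best in each.)
In every case the truthful report is at least as good as any alternative, so it is a dominant strategy.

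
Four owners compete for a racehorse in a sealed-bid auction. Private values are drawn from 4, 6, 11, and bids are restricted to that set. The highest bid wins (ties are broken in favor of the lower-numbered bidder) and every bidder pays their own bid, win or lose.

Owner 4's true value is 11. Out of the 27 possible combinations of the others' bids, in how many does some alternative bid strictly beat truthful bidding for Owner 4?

20

Others bid (4, 4, 4): truth gives 0; bid 6 gives 5 > 0. Violating.
Others bid (4, 4, 11): truth gives -11; bid 4 gives -4 > -11. Violating.
Others bid (4, 6, 11): truth gives -11; bid 4 gives -4 > -11. Violating.
Others bid (4, 11, 4): truth gives -11; bid 4 gives -4 > -11. Violating.
Others bid (4, 4, 6): truth gives 0; no alternative beats it.
Others bid (4, 6, 4): truth gives 0; no alternative beats it.
(Checking all 27 profiles: 20 have a profitable deviation, 7 do not.)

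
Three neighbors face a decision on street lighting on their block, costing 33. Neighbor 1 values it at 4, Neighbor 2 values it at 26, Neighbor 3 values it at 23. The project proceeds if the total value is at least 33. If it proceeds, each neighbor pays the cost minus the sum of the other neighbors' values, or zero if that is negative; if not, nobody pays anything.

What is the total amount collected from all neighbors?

Total value 53 ≥ cost 33, so it is built.
Neighbor 1: others sum to 49; max(0, 33 - 49) = 0.
Neighbor 2: others sum to 27; max(0, 33 - 27) = 6.
Neighbor 3: others sum to 30; max(0, 33 - 30) = 3.
Total collected = 0 + 6 + 3 = 9.

9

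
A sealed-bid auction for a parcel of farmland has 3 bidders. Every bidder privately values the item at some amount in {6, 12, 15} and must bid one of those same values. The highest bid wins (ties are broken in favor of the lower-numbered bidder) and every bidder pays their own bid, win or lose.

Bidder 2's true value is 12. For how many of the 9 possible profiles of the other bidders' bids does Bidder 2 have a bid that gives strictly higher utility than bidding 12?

7

Others bid (6, 15): truth gives -12; bid 15 gives -3 > -12. Violating.
Others bid (12, 6): truth gives -12; bid 15 gives -3 > -12. Violating.
Others bid (12, 12): truth gives -12; bid 15 gives -3 > -12. Violating.
Others bid (12, 15): truth gives -12; bid 15 gives -3 > -12. Violating.
Others bid (6, 6): truth gives 0; no alternative beats it.
Others bid (6, 12): truth gives 0; no alternative beats it.
(Checking all 9 profiles: 7 have a profitable deviation, 2 do not.)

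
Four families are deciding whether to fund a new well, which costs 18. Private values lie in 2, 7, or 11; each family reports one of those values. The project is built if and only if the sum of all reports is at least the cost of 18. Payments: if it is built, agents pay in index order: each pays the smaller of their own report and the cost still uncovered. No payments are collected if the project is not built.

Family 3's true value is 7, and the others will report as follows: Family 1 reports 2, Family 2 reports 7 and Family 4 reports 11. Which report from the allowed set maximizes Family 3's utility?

2

Report 2: project built, pays 2, utility 7 - 2 = 5.
Report 7: project built, pays 7, utility 7 - 7 = 0.
Report 11: project built, pays 9, utility 7 - 9 = -2.
The best choice is 2 with utility 5.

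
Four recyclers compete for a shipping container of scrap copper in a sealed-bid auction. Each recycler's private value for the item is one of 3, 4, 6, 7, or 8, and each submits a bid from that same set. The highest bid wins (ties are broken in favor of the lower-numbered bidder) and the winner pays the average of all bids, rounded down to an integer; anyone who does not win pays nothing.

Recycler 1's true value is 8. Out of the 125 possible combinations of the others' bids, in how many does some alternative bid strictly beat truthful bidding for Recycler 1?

Others bid (3, 3, 3): truth gives 4; bid 3 gives 5 > 4. Violating.
Others bid (3, 3, 4): truth gives 4; bid 4 gives 5 > 4. Violating.
Others bid (3, 3, 6): truth gives 3; bid 6 gives 4 > 3. Violating.
Others bid (3, 4, 3): truth gives 4; bid 4 gives 5 > 4. Violating.
Others bid (3, 3, 7): truth gives 3; no alternative beats it.
Others bid (3, 3, 8): truth gives 3; no alternative beats it.
(Checking all 125 profiles: 29 have a profitable deviation, 96 do not.)

29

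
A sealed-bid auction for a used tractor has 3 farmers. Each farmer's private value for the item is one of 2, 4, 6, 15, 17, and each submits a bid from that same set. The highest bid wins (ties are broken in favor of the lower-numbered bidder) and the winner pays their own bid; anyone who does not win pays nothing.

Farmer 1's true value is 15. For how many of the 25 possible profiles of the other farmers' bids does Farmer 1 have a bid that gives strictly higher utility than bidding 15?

9

Others bid (2, 2): truth gives 0; bid 2 gives 13 > 0. Violating.
Others bid (2, 4): truth gives 0; bid 4 gives 11 > 0. Violating.
Others bid (2, 6): truth gives 0; bid 6 gives 9 > 0. Violating.
Others bid (4, 2): truth gives 0; bid 4 gives 11 > 0. Violating.
Others bid (2, 15): truth gives 0; no alternative beats it.
Others bid (2, 17): truth gives 0; no alternative beats it.
(Checking all 25 profiles: 9 have a profitable deviation, 16 do not.)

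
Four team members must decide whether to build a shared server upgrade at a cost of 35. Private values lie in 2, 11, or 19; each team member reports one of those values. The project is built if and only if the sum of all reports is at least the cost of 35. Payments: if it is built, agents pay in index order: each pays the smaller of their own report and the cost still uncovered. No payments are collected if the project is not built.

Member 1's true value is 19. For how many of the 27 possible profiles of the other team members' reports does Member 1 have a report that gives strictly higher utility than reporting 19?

20

Others report (2, 11, 11): truth gives 0; report 11 gives 8 > 0. Violating.
Others report (2, 11, 19): truth gives 0; report 11 gives 8 > 0. Violating.
Others report (2, 19, 11): truth gives 0; report 11 gives 8 > 0. Violating.
Others report (2, 19, 19): truth gives 0; report 2 gives 17 > 0. Violating.
Others report (2, 2, 2): truth gives 0; no alternative beats it.
Others report (2, 2, 11): truth gives 0; no alternative beats it.
(Checking all 27 profiles: 20 have a profitable deviation, 7 do not.)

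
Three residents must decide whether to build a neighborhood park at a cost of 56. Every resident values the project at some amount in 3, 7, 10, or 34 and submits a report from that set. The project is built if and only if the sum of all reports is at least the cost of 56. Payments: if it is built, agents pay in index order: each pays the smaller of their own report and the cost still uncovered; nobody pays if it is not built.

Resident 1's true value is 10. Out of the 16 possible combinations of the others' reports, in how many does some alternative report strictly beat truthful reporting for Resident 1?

1

Others report (34, 34): truth gives 0; report 3 gives 7 > 0. Violating.
Others report (3, 3): truth gives 0; no alternative beats it.
Others report (3, 7): truth gives 0; no alternative beats it.
(Checking all 16 profiles: 1 has a profitable deviation, 15 do not.)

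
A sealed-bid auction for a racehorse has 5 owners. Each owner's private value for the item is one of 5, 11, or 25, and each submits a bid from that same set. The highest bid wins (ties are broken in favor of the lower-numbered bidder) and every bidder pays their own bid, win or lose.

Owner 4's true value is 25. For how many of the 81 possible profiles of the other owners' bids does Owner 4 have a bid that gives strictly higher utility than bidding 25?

59

Others bid (5, 5, 5, 5): truth gives 0; bid 11 gives 14 > 0. Violating.
Others bid (5, 5, 5, 11): truth gives 0; bid 11 gives 14 > 0. Violating.
Others bid (5, 5, 25, 5): truth gives -25; bid 5 gives -5 > -25. Violating.
Others bid (5, 5, 25, 11): truth gives -25; bid 5 gives -5 > -25. Violating.
Others bid (5, 5, 5, 25): truth gives 0; no alternative beats it.
Others bid (5, 5, 11, 5): truth gives 0; no alternative beats it.
(Checking all 81 profiles: 59 have a profitable deviation, 22 do not.)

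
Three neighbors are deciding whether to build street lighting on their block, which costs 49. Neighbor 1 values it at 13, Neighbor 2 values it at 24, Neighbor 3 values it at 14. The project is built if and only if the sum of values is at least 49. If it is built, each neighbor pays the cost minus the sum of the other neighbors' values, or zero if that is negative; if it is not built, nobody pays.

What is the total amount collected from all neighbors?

Total value 51 ≥ cost 49, so it is built.
Neighbor 1: others sum to 38; max(0, 49 - 38) = 11.
Neighbor 2: others sum to 27; max(0, 49 - 27) = 22.
Neighbor 3: others sum to 37; max(0, 49 - 37) = 12.
Total collected = 11 + 22 + 12 = 45.

45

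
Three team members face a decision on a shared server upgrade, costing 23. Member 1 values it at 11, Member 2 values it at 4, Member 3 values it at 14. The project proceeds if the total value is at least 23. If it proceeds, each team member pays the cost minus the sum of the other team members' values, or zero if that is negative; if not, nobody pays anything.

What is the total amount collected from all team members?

Total value 29 ≥ cost 23, so it is built.
Member 1: others sum to 18; max(0, 23 - 18) = 5.
Member 2: others sum to 25; max(0, 23 - 25) = 0.
Member 3: others sum to 15; max(0, 23 - 15) = 8.
Total collected = 5 + 0 + 8 = 13.

13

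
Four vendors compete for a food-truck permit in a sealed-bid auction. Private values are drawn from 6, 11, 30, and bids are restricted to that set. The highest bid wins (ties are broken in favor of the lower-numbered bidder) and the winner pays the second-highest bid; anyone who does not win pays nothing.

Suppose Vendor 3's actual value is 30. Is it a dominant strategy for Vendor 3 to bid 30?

Yes

Check each profile of the others' bids and compare truth against every alternative bid.
Others bid (6, 11, 6): truth gives 19, best alternative gives 0.
Others bid (6, 11, 11): truth gives 19, best alternative gives 0.
Others bid (11, 6, 6): truth gives 19, best alternative gives 0.
Others bid (11, 6, 11): truth gives 19, best alternative gives 0.
Others bid (11, 11, 6): truth gives 19, best alternative gives 0.
Others bid (11, 11, 11): truth gives 19, best alternative gives 0.
(Remaining 21 profiles checked similarly; truth is weakly best in each.)
In every case the truthful bid is at least as good as any alternative, so it is a dominant strategy.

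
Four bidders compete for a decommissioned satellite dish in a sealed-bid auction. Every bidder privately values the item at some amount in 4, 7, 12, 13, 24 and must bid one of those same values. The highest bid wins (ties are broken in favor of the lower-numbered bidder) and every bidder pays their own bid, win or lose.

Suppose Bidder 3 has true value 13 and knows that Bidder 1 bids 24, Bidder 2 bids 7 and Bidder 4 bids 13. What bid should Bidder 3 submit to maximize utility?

4

Bid 4: loses but pays 4, utility -4.
Bid 7: loses but pays 7, utility -7.
Bid 12: loses but pays 12, utility -12.
Bid 13: loses but pays 13, utility -13.
Bid 24: loses but pays 24, utility -24.
The best choice is 4 with utility -4.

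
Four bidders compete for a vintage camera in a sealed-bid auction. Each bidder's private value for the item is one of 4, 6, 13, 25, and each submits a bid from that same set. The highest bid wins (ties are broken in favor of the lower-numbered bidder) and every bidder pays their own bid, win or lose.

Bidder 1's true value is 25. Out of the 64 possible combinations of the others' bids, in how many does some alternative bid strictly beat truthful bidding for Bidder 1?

Others bid (4, 4, 4): truth gives 0; bid 4 gives 21 > 0. Violating.
Others bid (4, 4, 6): truth gives 0; bid 6 gives 19 > 0. Violating.
Others bid (4, 4, 13): truth gives 0; bid 13 gives 12 > 0. Violating.
Others bid (4, 6, 4): truth gives 0; bid 6 gives 19 > 0. Violating.
Others bid (4, 4, 25): truth gives 0; no alternative beats it.
Others bid (4, 6, 25): truth gives 0; no alternative beats it.
(Checking all 64 profiles: 27 have a profitable deviation, 37 do not.)

27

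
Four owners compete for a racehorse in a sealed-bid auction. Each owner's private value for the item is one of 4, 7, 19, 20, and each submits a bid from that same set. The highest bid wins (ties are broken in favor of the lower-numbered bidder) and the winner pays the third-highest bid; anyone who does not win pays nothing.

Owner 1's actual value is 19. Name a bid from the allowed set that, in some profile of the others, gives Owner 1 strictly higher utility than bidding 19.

20

Suppose Owner 2 bids 4, Owner 3 bids 4 and Owner 4 bids 20.
Bid 19: loses, pays 0, utility 0.
Bid 20: wins, pays 4, utility 19 - 4 = 15.
So bidding 20 beats truth here (15 > 0).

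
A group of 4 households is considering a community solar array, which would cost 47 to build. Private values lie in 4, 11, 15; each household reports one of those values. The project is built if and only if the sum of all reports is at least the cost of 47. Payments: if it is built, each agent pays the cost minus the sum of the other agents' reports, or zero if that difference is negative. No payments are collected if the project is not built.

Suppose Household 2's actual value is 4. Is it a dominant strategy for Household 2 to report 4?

Check each profile of the others' reports and compare truth against every alternative report.
Others report (11, 11, 15): truth gives 0, best alternative gives -6.
Others report (11, 15, 11): truth gives 0, best alternative gives -6.
Others report (15, 11, 11): truth gives 0, best alternative gives -6.
Others report (11, 15, 15): truth gives 0, best alternative gives -2.
Others report (15, 11, 15): truth gives 0, best alternative gives -2.
Others report (15, 15, 11): truth gives 0, best alternative gives -2.
(Remaining 21 profiles checked similarly; truth is weakly best in each.)
In every case the truthful report is at least as good as any alternative, so it is a dominant strategy.

Yes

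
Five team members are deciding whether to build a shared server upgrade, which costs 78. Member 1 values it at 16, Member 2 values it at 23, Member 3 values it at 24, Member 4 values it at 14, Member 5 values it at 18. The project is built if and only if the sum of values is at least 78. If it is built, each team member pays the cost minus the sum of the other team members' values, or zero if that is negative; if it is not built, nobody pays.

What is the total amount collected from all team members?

14

Total value 95 ≥ cost 78, so it is built.
Member 1: others sum to 79; max(0, 78 - 79) = 0.
Member 2: others sum to 72; max(0, 78 - 72) = 6.
Member 3: others sum to 71; max(0, 78 - 71) = 7.
Member 4: others sum to 81; max(0, 78 - 81) = 0.
Member 5: others sum to 77; max(0, 78 - 77) = 1.
Total collected = 0 + 6 + 7 + 0 + 1 = 14.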